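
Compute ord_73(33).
72

73 is prime, so ord(33) divides φ(73) = 72.
Divisors of 72: 1, 2, 3, 4, 6, 8, 9, 12, 18, 24, 36, 72.
Repeated squaring: 33^1 ≡ 33, 33^2 ≡ 67, 33^4 ≡ 36, 33^8 ≡ 55, 33^16 ≡ 32, 33^32 ≡ 2, 33^64 ≡ 4 (mod 73).
Test 33^d mod 73 for each divisor d in increasing order:
33^1 ≡ 33
33^2 ≡ 67
33^3 = 33^2·33^1 ≡ 21
33^4 ≡ 36
33^6 = 33^4·33^2 ≡ 3
33^8 ≡ 55
33^9 = 33^8·33^1 ≡ 63
33^12 = 33^8·33^4 ≡ 9
33^18 = 33^16·33^2 ≡ 27
33^24 = 33^16·33^8 ≡ 8
33^36 = 33^32·33^4 ≡ 72
33^72 = 33^64·33^8 ≡ 1  ← first divisor giving 1
The order is 72.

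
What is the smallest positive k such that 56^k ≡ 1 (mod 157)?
26

157 is prime, so ord(56) divides φ(157) = 156.
Divisors of 156: 1, 2, 3, 4, 6, 12, 13, 26, 39, 52, 78, 156.
Repeated squaring: 56^1 ≡ 56, 56^2 ≡ 153, 56^4 ≡ 16, 56^8 ≡ 99, 56^16 ≡ 67, 56^32 ≡ 93, 56^64 ≡ 14, 56^128 ≡ 39 (mod 157).
Test 56^d mod 157 for each divisor d in increasing order:
56^1 ≡ 56
56^2 ≡ 153
56^3 = 56^2·56^1 ≡ 90
56^4 ≡ 16
56^6 = 56^4·56^2 ≡ 93
56^12 = 56^8·56^4 ≡ 14
56^13 = 56^8·56^4·56^1 ≡ 156
56^26 = 56^16·56^8·56^2 ≡ 1  ← first divisor giving 1
The order is 26.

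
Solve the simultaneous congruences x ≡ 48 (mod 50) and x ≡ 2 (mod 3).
98

Using Chinese Remainder Theorem:
M = 50 × 3 = 150
M1 = 3, M2 = 50
y1 = 3^(-1) mod 50 = 17
y2 = 50^(-1) mod 3 = 2
x = (48×3×17 + 2×50×2) mod 150 = 98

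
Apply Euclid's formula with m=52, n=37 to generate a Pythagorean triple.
(1335, 3848, 4073)

Euclid's formula: a = m² - n², b = 2mn, c = m² + n²
m = 52, n = 37
a = 52² - 37² = 2704 - 1369 = 1335
b = 2 × 52 × 37 = 3848
c = 52² + 37² = 2704 + 1369 = 4073
Verification: 1335² + 3848² = 1782225 + 14807104 = 16589329 = 4073² ✓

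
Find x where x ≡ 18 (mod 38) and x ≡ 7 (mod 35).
322

Using Chinese Remainder Theorem:
M = 38 × 35 = 1330
M1 = 35, M2 = 38
y1 = 35^(-1) mod 38 = 25
y2 = 38^(-1) mod 35 = 12
x = (18×35×25 + 7×38×12) mod 1330 = 322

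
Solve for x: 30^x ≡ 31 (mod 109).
10

Baby-step giant-step with step n = ⌈√109⌉ = 11.
Baby steps 30^j mod 109 (j:value) for j=0..10: 0:1, 1:30, 2:28, 3:77, 4:21, 5:85, 6:43, 7:91, 8:5, 9:41, 10:31.
h = 31 is already in the table at j=10, so x = 10.
Check: 30^10 ≡ 31 (mod 109).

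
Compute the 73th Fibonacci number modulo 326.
285

Matrix identity: Q^n = [[F_(n+1), F_n], [F_n, F_(n-1)]] with Q = [[1,1],[1,0]].
n = 73 = 1001001₂. Square-and-multiply, entries mod 326:
Q^1 = [[1,1],[1,0]]
Q^2 = (Q^1)² = [[2,1],[1,1]]
Q^4 = (Q^2)² = [[5,3],[3,2]]
Q^9 = (Q^4)²·Q = [[55,34],[34,21]]
Q^18 = (Q^9)² = [[269,302],[302,293]]
Q^36 = (Q^18)² = [[239,204],[204,35]]
Q^73 = (Q^36)²·Q = [[109,285],[285,150]]
F_73 mod 326 = Q^73[0][1] = 285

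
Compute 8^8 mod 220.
16

Repeated squaring. Binary of 8 = 1000.
8^1 ≡ 8 (mod 220); 8^2 ≡ 64 (mod 220); 8^4 ≡ 136 (mod 220); 8^8 ≡ 16 (mod 220)
8^8 = 8^8 ≡ 16 (mod 220)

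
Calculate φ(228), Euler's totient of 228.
72

228 = 2^2 × 3 × 19
φ(n) = n × ∏(1 - 1/p) for each prime p dividing n
φ(228) = 228 × (1 - 1/2) × (1 - 1/3) × (1 - 1/19) = 72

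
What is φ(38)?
18

38 = 2 × 19
φ(n) = n × ∏(1 - 1/p) for each prime p dividing n
φ(38) = 38 × (1 - 1/2) × (1 - 1/19) = 18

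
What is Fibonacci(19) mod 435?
266

Matrix identity: Q^n = [[F_(n+1), F_n], [F_n, F_(n-1)]] with Q = [[1,1],[1,0]].
n = 19 = 10011₂. Square-and-multiply, entries mod 435:
Q^1 = [[1,1],[1,0]]
Q^2 = (Q^1)² = [[2,1],[1,1]]
Q^4 = (Q^2)² = [[5,3],[3,2]]
Q^9 = (Q^4)²·Q = [[55,34],[34,21]]
Q^19 = (Q^9)²·Q = [[240,266],[266,409]]
F_19 mod 435 = Q^19[0][1] = 266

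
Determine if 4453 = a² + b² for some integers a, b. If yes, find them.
22² + 63² (a=22, b=63)

Factorization: 4453 = 61 × 73
By Fermat: n is sum of two squares iff every prime p ≡ 3 (mod 4) appears to even power.
All primes ≡ 3 (mod 4) appear to even power.
Search a = 0, 1, 2, … for 4453 - a² a perfect square: first hit at a = 22: 4453 - 484 = 3969 = 63².
4453 = 22² + 63² = 484 + 3969 ✓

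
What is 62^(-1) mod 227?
11

gcd(62, 227) = 1, so the inverse exists.
Extended Euclidean algorithm on (227, 62):
227 = 3 × 62 + 41  ⟹  41 = (1)·227 + (-3)·62
62 = 1 × 41 + 21  ⟹  21 = (-1)·227 + (4)·62
41 = 1 × 21 + 20  ⟹  20 = (2)·227 + (-7)·62
21 = 1 × 20 + 1  ⟹  1 = (-3)·227 + (11)·62
So (11)·62 ≡ 1 (mod 227), i.e. 62^(-1) ≡ 11 (mod 227).
Check: 62 × 11 = 682 ≡ 1 (mod 227)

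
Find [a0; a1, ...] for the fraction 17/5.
[3; 2, 2]

Euclidean algorithm steps:
17 = 3 × 5 + 2
5 = 2 × 2 + 1
2 = 2 × 1 + 0
Continued fraction: [3; 2, 2]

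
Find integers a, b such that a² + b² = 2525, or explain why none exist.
5² + 50² (a=5, b=50)

Factorization: 2525 = 5^2 × 101
By Fermat: n is sum of two squares iff every prime p ≡ 3 (mod 4) appears to even power.
All primes ≡ 3 (mod 4) appear to even power.
Search a = 0, 1, 2, … for 2525 - a² a perfect square: first hit at a = 5: 2525 - 25 = 2500 = 50².
2525 = 5² + 50² = 25 + 2500 ✓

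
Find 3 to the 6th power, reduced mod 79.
18

Repeated squaring. Binary of 6 = 110.
3^1 ≡ 3 (mod 79); 3^2 ≡ 9 (mod 79); 3^4 ≡ 2 (mod 79)
3^6 = 3^2 × 3^4 ≡ 18 (mod 79)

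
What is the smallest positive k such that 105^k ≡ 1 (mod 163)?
6

163 is prime, so ord(105) divides φ(163) = 162.
Divisors of 162: 1, 2, 3, 6, 9, 18, 27, 54, 81, 162.
Repeated squaring: 105^1 ≡ 105, 105^2 ≡ 104, 105^4 ≡ 58, 105^8 ≡ 104, 105^16 ≡ 58, 105^32 ≡ 104, 105^64 ≡ 58, 105^128 ≡ 104 (mod 163).
Test 105^d mod 163 for each divisor d in increasing order:
105^1 ≡ 105
105^2 ≡ 104
105^3 = 105^2·105^1 ≡ 162
105^6 = 105^4·105^2 ≡ 1  ← first divisor giving 1
The order is 6.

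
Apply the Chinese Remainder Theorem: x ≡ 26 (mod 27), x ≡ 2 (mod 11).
134

Using Chinese Remainder Theorem:
M = 27 × 11 = 297
M1 = 11, M2 = 27
y1 = 11^(-1) mod 27 = 5
y2 = 27^(-1) mod 11 = 9
x = (26×11×5 + 2×27×9) mod 297 = 134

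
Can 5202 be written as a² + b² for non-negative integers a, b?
21² + 69² (a=21, b=69)

Factorization: 5202 = 2 × 3^2 × 17^2
By Fermat: n is sum of two squares iff every prime p ≡ 3 (mod 4) appears to even power.
All primes ≡ 3 (mod 4) appear to even power.
Search a = 0, 1, 2, … for 5202 - a² a perfect square: first hit at a = 21: 5202 - 441 = 4761 = 69².
5202 = 21² + 69² = 441 + 4761 ✓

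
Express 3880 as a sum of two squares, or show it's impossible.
6² + 62² (a=6, b=62)

Factorization: 3880 = 2^3 × 5 × 97
By Fermat: n is sum of two squares iff every prime p ≡ 3 (mod 4) appears to even power.
All primes ≡ 3 (mod 4) appear to even power.
Search a = 0, 1, 2, … for 3880 - a² a perfect square: first hit at a = 6: 3880 - 36 = 3844 = 62².
3880 = 6² + 62² = 36 + 3844 ✓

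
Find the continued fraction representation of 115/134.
[0; 1, 6, 19]

Euclidean algorithm steps:
115 = 0 × 134 + 115
134 = 1 × 115 + 19
115 = 6 × 19 + 1
19 = 19 × 1 + 0
Continued fraction: [0; 1, 6, 19]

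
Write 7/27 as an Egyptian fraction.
1/4 + 1/108

Greedy algorithm:
7/27: ceiling(27/7) = 4, use 1/4
1/108: ceiling(108/1) = 108, use 1/108
Result: 7/27 = 1/4 + 1/108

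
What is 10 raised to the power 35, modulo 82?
42

Repeated squaring. Binary of 35 = 100011.
10^1 ≡ 10 (mod 82); 10^2 ≡ 18 (mod 82); 10^4 ≡ 78 (mod 82); 10^8 ≡ 16 (mod 82); 10^16 ≡ 10 (mod 82); 10^32 ≡ 18 (mod 82)
10^35 = 10^1 × 10^2 × 10^32 ≡ 42 (mod 82)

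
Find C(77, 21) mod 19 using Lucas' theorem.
0

Using Lucas' theorem:
Write n=77 and k=21 in base 19:
n in base 19: [4, 1]
k in base 19: [1, 2]
C(77,21) mod 19 = ∏ C(n_i, k_i) mod 19
Digit binomials (mod 19): C(4,1) = 4; C(1,2) = 0 (k_i > n_i)
Product: 4 × 0 = 0 ≡ 0 (mod 19)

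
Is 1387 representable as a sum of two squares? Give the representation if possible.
Not possible

Factorization: 1387 = 19 × 73
By Fermat: n is sum of two squares iff every prime p ≡ 3 (mod 4) appears to even power.
Prime(s) ≡ 3 (mod 4) with odd exponent: [(19, 1)]
Therefore 1387 cannot be expressed as a² + b².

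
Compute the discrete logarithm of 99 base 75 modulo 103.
83

Baby-step giant-step with step n = ⌈√103⌉ = 11.
Baby steps 75^j mod 103 (j:value) for j=0..10: 0:1, 1:75, 2:63, 3:90, 4:55, 5:5, 6:66, 7:6, 8:38, 9:69, 10:25.
Giant-step multiplier: 75^(-11) ≡ 75^(102-11) = 75^91 ≡ 54 (mod 103).
Giant steps γ_i = 99·54^i mod 103: γ_0=99, γ_1=93, γ_2=78, γ_3=92, γ_4=24, γ_5=60, γ_6=47, γ_7=66 (in table at j=6).
x = i·n + j = 7·11 + 6 = 83.
Check: 75^83 ≡ 99 (mod 103).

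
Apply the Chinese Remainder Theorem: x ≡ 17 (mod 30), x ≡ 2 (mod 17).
257

Using Chinese Remainder Theorem:
M = 30 × 17 = 510
M1 = 17, M2 = 30
y1 = 17^(-1) mod 30 = 23
y2 = 30^(-1) mod 17 = 4
x = (17×17×23 + 2×30×4) mod 510 = 257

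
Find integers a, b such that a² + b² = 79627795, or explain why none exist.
Not possible

Factorization: 79627795 = 5 × 13 × 107^3
By Fermat: n is sum of two squares iff every prime p ≡ 3 (mod 4) appears to even power.
Prime(s) ≡ 3 (mod 4) with odd exponent: [(107, 3)]
Therefore 79627795 cannot be expressed as a² + b².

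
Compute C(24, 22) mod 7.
3

Using Lucas' theorem:
Write n=24 and k=22 in base 7:
n in base 7: [3, 3]
k in base 7: [3, 1]
C(24,22) mod 7 = ∏ C(n_i, k_i) mod 7
Digit binomials (mod 7): C(3,3) = 1; C(3,1) = 3
Product: 1 × 3 = 3 ≡ 3 (mod 7)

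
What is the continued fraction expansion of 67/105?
[0; 1, 1, 1, 3, 4, 2]

Euclidean algorithm steps:
67 = 0 × 105 + 67
105 = 1 × 67 + 38
67 = 1 × 38 + 29
38 = 1 × 29 + 9
29 = 3 × 9 + 2
9 = 4 × 2 + 1
2 = 2 × 1 + 0
Continued fraction: [0; 1, 1, 1, 3, 4, 2]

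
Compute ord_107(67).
106

107 is prime, so ord(67) divides φ(107) = 106.
Divisors of 106: 1, 2, 53, 106.
Repeated squaring: 67^1 ≡ 67, 67^2 ≡ 102, 67^4 ≡ 25, 67^8 ≡ 90, 67^16 ≡ 75, 67^32 ≡ 61, 67^64 ≡ 83 (mod 107).
Test 67^d mod 107 for each divisor d in increasing order:
67^1 ≡ 67
67^2 ≡ 102
67^53 = 67^32·67^16·67^4·67^1 ≡ 106
67^106 = 67^64·67^32·67^8·67^2 ≡ 1  ← first divisor giving 1
The order is 106.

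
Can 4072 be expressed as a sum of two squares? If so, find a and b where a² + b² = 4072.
34² + 54² (a=34, b=54)

Factorization: 4072 = 2^3 × 509
By Fermat: n is sum of two squares iff every prime p ≡ 3 (mod 4) appears to even power.
All primes ≡ 3 (mod 4) appear to even power.
Search a = 0, 1, 2, … for 4072 - a² a perfect square: first hit at a = 34: 4072 - 1156 = 2916 = 54².
4072 = 34² + 54² = 1156 + 2916 ✓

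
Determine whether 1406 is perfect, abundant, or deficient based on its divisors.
deficient

Proper divisors of 1406: sum = 1 + 2 + 19 + 37 + 38 + 74 + 703 = 874
Since 874 < 1406, 1406 is deficient.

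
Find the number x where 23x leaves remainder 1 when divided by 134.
35

gcd(23, 134) = 1, so the inverse exists.
Extended Euclidean algorithm on (134, 23):
134 = 5 × 23 + 19  ⟹  19 = (1)·134 + (-5)·23
23 = 1 × 19 + 4  ⟹  4 = (-1)·134 + (6)·23
19 = 4 × 4 + 3  ⟹  3 = (5)·134 + (-29)·23
4 = 1 × 3 + 1  ⟹  1 = (-6)·134 + (35)·23
So (35)·23 ≡ 1 (mod 134), i.e. 23^(-1) ≡ 35 (mod 134).
Check: 23 × 35 = 805 ≡ 1 (mod 134)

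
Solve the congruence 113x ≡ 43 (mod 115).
x ≡ 36 (mod 115)

gcd(113, 115) = 1, which divides 43, so solutions exist.
Find 113^(-1) mod 115 by the extended Euclidean algorithm:
115 = 1 × 113 + 2  ⟹  2 = (1)·115 + (-1)·113
113 = 56 × 2 + 1  ⟹  1 = (-56)·115 + (57)·113
So (57)·113 ≡ 1 (mod 115), i.e. 113^(-1) ≡ 57 (mod 115).
x ≡ 57 × 43 = 2451 ≡ 36 (mod 115).
Check: 113 × 36 = 4068 ≡ 43 (mod 115).
Unique solution: x ≡ 36 (mod 115)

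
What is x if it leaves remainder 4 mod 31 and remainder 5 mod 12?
221

Using Chinese Remainder Theorem:
M = 31 × 12 = 372
M1 = 12, M2 = 31
y1 = 12^(-1) mod 31 = 13
y2 = 31^(-1) mod 12 = 7
x = (4×12×13 + 5×31×7) mod 372 = 221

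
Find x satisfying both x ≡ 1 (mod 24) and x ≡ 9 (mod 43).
697

Using Chinese Remainder Theorem:
M = 24 × 43 = 1032
M1 = 43, M2 = 24
y1 = 43^(-1) mod 24 = 19
y2 = 24^(-1) mod 43 = 9
x = (1×43×19 + 9×24×9) mod 1032 = 697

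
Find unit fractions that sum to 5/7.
1/2 + 1/5 + 1/70

Greedy algorithm:
5/7: ceiling(7/5) = 2, use 1/2
3/14: ceiling(14/3) = 5, use 1/5
1/70: ceiling(70/1) = 70, use 1/70
Result: 5/7 = 1/2 + 1/5 + 1/70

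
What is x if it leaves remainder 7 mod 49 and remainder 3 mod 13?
497

Using Chinese Remainder Theorem:
M = 49 × 13 = 637
M1 = 13, M2 = 49
y1 = 13^(-1) mod 49 = 34
y2 = 49^(-1) mod 13 = 4
x = (7×13×34 + 3×49×4) mod 637 = 497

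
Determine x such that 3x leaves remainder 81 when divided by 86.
x ≡ 27 (mod 86)

gcd(3, 86) = 1, which divides 81, so solutions exist.
Find 3^(-1) mod 86 by the extended Euclidean algorithm:
86 = 28 × 3 + 2  ⟹  2 = (1)·86 + (-28)·3
3 = 1 × 2 + 1  ⟹  1 = (-1)·86 + (29)·3
So (29)·3 ≡ 1 (mod 86), i.e. 3^(-1) ≡ 29 (mod 86).
x ≡ 29 × 81 = 2349 ≡ 27 (mod 86).
Check: 3 × 27 = 81 ≡ 81 (mod 86).
Unique solution: x ≡ 27 (mod 86)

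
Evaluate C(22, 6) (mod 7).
0

Using Lucas' theorem:
Write n=22 and k=6 in base 7:
n in base 7: [3, 1]
k in base 7: [0, 6]
C(22,6) mod 7 = ∏ C(n_i, k_i) mod 7
Digit binomials (mod 7): C(3,0) = 1; C(1,6) = 0 (k_i > n_i)
Product: 1 × 0 = 0 ≡ 0 (mod 7)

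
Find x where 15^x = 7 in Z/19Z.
12

Baby-step giant-step with step n = ⌈√19⌉ = 5.
Baby steps 15^j mod 19 (j:value) for j=0..4: 0:1, 1:15, 2:16, 3:12, 4:9.
Giant-step multiplier: 15^(-5) ≡ 15^(18-5) = 15^13 ≡ 10 (mod 19).
Giant steps γ_i = 7·10^i mod 19: γ_0=7, γ_1=13, γ_2=16 (in table at j=2).
x = i·n + j = 2·5 + 2 = 12.
Check: 15^12 ≡ 7 (mod 19).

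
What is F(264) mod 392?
56

Matrix identity: Q^n = [[F_(n+1), F_n], [F_n, F_(n-1)]] with Q = [[1,1],[1,0]].
n = 264 = 100001000₂. Square-and-multiply, entries mod 392:
Q^1 = [[1,1],[1,0]]
Q^2 = (Q^1)² = [[2,1],[1,1]]
Q^4 = (Q^2)² = [[5,3],[3,2]]
Q^8 = (Q^4)² = [[34,21],[21,13]]
Q^16 = (Q^8)² = [[29,203],[203,218]]
Q^33 = (Q^16)²·Q = [[71,106],[106,357]]
Q^66 = (Q^33)² = [[205,288],[288,309]]
Q^132 = (Q^66)² = [[313,248],[248,65]]
Q^264 = (Q^132)² = [[321,56],[56,265]]
F_264 mod 392 = Q^264[0][1] = 56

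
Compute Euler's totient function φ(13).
12

13 = 13
φ(n) = n × ∏(1 - 1/p) for each prime p dividing n
φ(13) = 13 × (1 - 1/13) = 12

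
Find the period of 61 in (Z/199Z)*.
11

199 is prime, so ord(61) divides φ(199) = 198.
Divisors of 198: 1, 2, 3, 6, 9, 11, 18, 22, 33, 66, 99, 198.
Repeated squaring: 61^1 ≡ 61, 61^2 ≡ 139, 61^4 ≡ 18, 61^8 ≡ 125, 61^16 ≡ 103, 61^32 ≡ 62, 61^64 ≡ 63, 61^128 ≡ 188 (mod 199).
Test 61^d mod 199 for each divisor d in increasing order:
61^1 ≡ 61
61^2 ≡ 139
61^3 = 61^2·61^1 ≡ 121
61^6 = 61^4·61^2 ≡ 114
61^9 = 61^8·61^1 ≡ 63
61^11 = 61^8·61^2·61^1 ≡ 1  ← first divisor giving 1
The order is 11.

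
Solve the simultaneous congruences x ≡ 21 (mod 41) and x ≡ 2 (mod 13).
431

Using Chinese Remainder Theorem:
M = 41 × 13 = 533
M1 = 13, M2 = 41
y1 = 13^(-1) mod 41 = 19
y2 = 41^(-1) mod 13 = 7
x = (21×13×19 + 2×41×7) mod 533 = 431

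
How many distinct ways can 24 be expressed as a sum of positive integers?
1575

p(n) counts ways to write n as a sum of positive integers (order ignored).
Euler's pentagonal recurrence: p(k) = p(k-1) + p(k-2) - p(k-5) - p(k-7) + p(k-12) + p(k-15) - ... (offsets j(3j∓1)/2, signs ++--, p(0)=1, p(<0)=0).
DP table for k = 0..23: p(0)=1, p(1)=1, p(2)=2, p(3)=3, p(4)=5, p(5)=7, p(6)=11, p(7)=15, p(8)=22, p(9)=30, p(10)=42, p(11)=56, p(12)=77, p(13)=101, p(14)=135, p(15)=176, p(16)=231, p(17)=297, p(18)=385, p(19)=490, p(20)=627, p(21)=792, p(22)=1002, p(23)=1255.
Final step: p(24) = p(23) + p(22) - p(19) - p(17) + p(12) + p(9) - p(2)
= 1255 + 1002 - 490 - 297 + 77 + 30 - 2
= 1575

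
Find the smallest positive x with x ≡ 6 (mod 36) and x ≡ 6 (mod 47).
6

Using Chinese Remainder Theorem:
M = 36 × 47 = 1692
M1 = 47, M2 = 36
y1 = 47^(-1) mod 36 = 23
y2 = 36^(-1) mod 47 = 17
x = (6×47×23 + 6×36×17) mod 1692 = 6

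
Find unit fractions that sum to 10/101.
1/11 + 1/124 + 1/27553 + 1/3795811492

Greedy algorithm:
10/101: ceiling(101/10) = 11, use 1/11
9/1111: ceiling(1111/9) = 124, use 1/124
5/137764: ceiling(137764/5) = 27553, use 1/27553
1/3795811492: ceiling(3795811492/1) = 3795811492, use 1/3795811492
Result: 10/101 = 1/11 + 1/124 + 1/27553 + 1/3795811492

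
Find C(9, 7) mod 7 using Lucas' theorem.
1

Using Lucas' theorem:
Write n=9 and k=7 in base 7:
n in base 7: [1, 2]
k in base 7: [1, 0]
C(9,7) mod 7 = ∏ C(n_i, k_i) mod 7
Digit binomials (mod 7): C(1,1) = 1; C(2,0) = 1
Product: 1 × 1 = 1 ≡ 1 (mod 7)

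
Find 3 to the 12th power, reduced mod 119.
106

Repeated squaring. Binary of 12 = 1100.
3^1 ≡ 3 (mod 119); 3^2 ≡ 9 (mod 119); 3^4 ≡ 81 (mod 119); 3^8 ≡ 16 (mod 119)
3^12 = 3^4 × 3^8 ≡ 106 (mod 119)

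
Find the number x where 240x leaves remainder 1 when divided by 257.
136

gcd(240, 257) = 1, so the inverse exists.
Extended Euclidean algorithm on (257, 240):
257 = 1 × 240 + 17  ⟹  17 = (1)·257 + (-1)·240
240 = 14 × 17 + 2  ⟹  2 = (-14)·257 + (15)·240
17 = 8 × 2 + 1  ⟹  1 = (113)·257 + (-121)·240
So (-121)·240 ≡ 1 (mod 257), i.e. 240^(-1) ≡ -121 ≡ 136 (mod 257).
Check: 240 × 136 = 32640 ≡ 1 (mod 257)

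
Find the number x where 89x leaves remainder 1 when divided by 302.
207

gcd(89, 302) = 1, so the inverse exists.
Extended Euclidean algorithm on (302, 89):
302 = 3 × 89 + 35  ⟹  35 = (1)·302 + (-3)·89
89 = 2 × 35 + 19  ⟹  19 = (-2)·302 + (7)·89
35 = 1 × 19 + 16  ⟹  16 = (3)·302 + (-10)·89
19 = 1 × 16 + 3  ⟹  3 = (-5)·302 + (17)·89
16 = 5 × 3 + 1  ⟹  1 = (28)·302 + (-95)·89
So (-95)·89 ≡ 1 (mod 302), i.e. 89^(-1) ≡ -95 ≡ 207 (mod 302).
Check: 89 × 207 = 18423 ≡ 1 (mod 302)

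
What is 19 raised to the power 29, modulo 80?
19

Repeated squaring. Binary of 29 = 11101.
19^1 ≡ 19 (mod 80); 19^2 ≡ 41 (mod 80); 19^4 ≡ 1 (mod 80); 19^8 ≡ 1 (mod 80); 19^16 ≡ 1 (mod 80)
19^29 = 19^1 × 19^4 × 19^8 × 19^16 ≡ 19 (mod 80)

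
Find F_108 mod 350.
46

Matrix identity: Q^n = [[F_(n+1), F_n], [F_n, F_(n-1)]] with Q = [[1,1],[1,0]].
n = 108 = 1101100₂. Square-and-multiply, entries mod 350:
Q^1 = [[1,1],[1,0]]
Q^3 = (Q^1)²·Q = [[3,2],[2,1]]
Q^6 = (Q^3)² = [[13,8],[8,5]]
Q^13 = (Q^6)²·Q = [[27,233],[233,144]]
Q^27 = (Q^13)²·Q = [[11,68],[68,293]]
Q^54 = (Q^27)² = [[195,22],[22,173]]
Q^108 = (Q^54)² = [[9,46],[46,313]]
F_108 mod 350 = Q^108[0][1] = 46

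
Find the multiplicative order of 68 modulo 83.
41

83 is prime, so ord(68) divides φ(83) = 82.
Divisors of 82: 1, 2, 41, 82.
Repeated squaring: 68^1 ≡ 68, 68^2 ≡ 59, 68^4 ≡ 78, 68^8 ≡ 25, 68^16 ≡ 44, 68^32 ≡ 27, 68^64 ≡ 65 (mod 83).
Test 68^d mod 83 for each divisor d in increasing order:
68^1 ≡ 68
68^2 ≡ 59
68^41 = 68^32·68^8·68^1 ≡ 1  ← first divisor giving 1
The order is 41.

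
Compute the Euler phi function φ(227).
226

227 = 227
φ(n) = n × ∏(1 - 1/p) for each prime p dividing n
φ(227) = 227 × (1 - 1/227) = 226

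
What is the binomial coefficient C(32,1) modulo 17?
15

Using Lucas' theorem:
Write n=32 and k=1 in base 17:
n in base 17: [1, 15]
k in base 17: [0, 1]
C(32,1) mod 17 = ∏ C(n_i, k_i) mod 17
Digit binomials (mod 17): C(1,0) = 1; C(15,1) = 15
Product: 1 × 15 = 15 ≡ 15 (mod 17)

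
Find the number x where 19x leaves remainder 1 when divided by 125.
79

gcd(19, 125) = 1, so the inverse exists.
Extended Euclidean algorithm on (125, 19):
125 = 6 × 19 + 11  ⟹  11 = (1)·125 + (-6)·19
19 = 1 × 11 + 8  ⟹  8 = (-1)·125 + (7)·19
11 = 1 × 8 + 3  ⟹  3 = (2)·125 + (-13)·19
8 = 2 × 3 + 2  ⟹  2 = (-5)·125 + (33)·19
3 = 1 × 2 + 1  ⟹  1 = (7)·125 + (-46)·19
So (-46)·19 ≡ 1 (mod 125), i.e. 19^(-1) ≡ -46 ≡ 79 (mod 125).
Check: 19 × 79 = 1501 ≡ 1 (mod 125)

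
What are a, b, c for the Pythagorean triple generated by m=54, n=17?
(2627, 1836, 3205)

Euclid's formula: a = m² - n², b = 2mn, c = m² + n²
m = 54, n = 17
a = 54² - 17² = 2916 - 289 = 2627
b = 2 × 54 × 17 = 1836
c = 54² + 17² = 2916 + 289 = 3205
Verification: 2627² + 1836² = 6901129 + 3370896 = 10272025 = 3205² ✓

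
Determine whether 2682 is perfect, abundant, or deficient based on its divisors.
abundant

Proper divisors of 2682: sum = 1 + 2 + 3 + 6 + 9 + 18 + 149 + 298 + 447 + 894 + 1341 = 3168
Since 3168 > 2682, 2682 is abundant.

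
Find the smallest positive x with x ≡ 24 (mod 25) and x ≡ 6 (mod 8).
174

Using Chinese Remainder Theorem:
M = 25 × 8 = 200
M1 = 8, M2 = 25
y1 = 8^(-1) mod 25 = 22
y2 = 25^(-1) mod 8 = 1
x = (24×8×22 + 6×25×1) mod 200 = 174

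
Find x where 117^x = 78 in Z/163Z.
153

Baby-step giant-step with step n = ⌈√163⌉ = 13.
Baby steps 117^j mod 163 (j:value) for j=0..12: 0:1, 1:117, 2:160, 3:138, 4:9, 5:75, 6:136, 7:101, 8:81, 9:23, 10:83, 11:94, 12:77.
Giant-step multiplier: 117^(-13) ≡ 117^(162-13) = 117^149 ≡ 63 (mod 163).
Giant steps γ_i = 78·63^i mod 163: γ_0=78, γ_1=24, γ_2=45, γ_3=64, γ_4=120, γ_5=62, γ_6=157, γ_7=111, γ_8=147, γ_9=133, γ_10=66, γ_11=83 (in table at j=10).
x = i·n + j = 11·13 + 10 = 153.
Check: 117^153 ≡ 78 (mod 163).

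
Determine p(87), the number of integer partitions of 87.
38887673

p(n) counts ways to write n as a sum of positive integers (order ignored).
Euler's pentagonal recurrence: p(k) = p(k-1) + p(k-2) - p(k-5) - p(k-7) + p(k-12) + p(k-15) - ... (offsets j(3j∓1)/2, signs ++--, p(0)=1, p(<0)=0).
DP table for k = 0..86: p(0)=1, p(1)=1, p(2)=2, p(3)=3, p(4)=5, p(5)=7, p(6)=11, p(7)=15, p(8)=22, p(9)=30, p(10)=42, p(11)=56, p(12)=77, p(13)=101, p(14)=135, p(15)=176, p(16)=231, p(17)=297, p(18)=385, p(19)=490, p(20)=627, p(21)=792, p(22)=1002, p(23)=1255, p(24)=1575, p(25)=1958, p(26)=2436, p(27)=3010, p(28)=3718, p(29)=4565, p(30)=5604, p(31)=6842, p(32)=8349, p(33)=10143, p(34)=12310, p(35)=14883, p(36)=17977, p(37)=21637, p(38)=26015, p(39)=31185, p(40)=37338, p(41)=44583, p(42)=53174, p(43)=63261, p(44)=75175, p(45)=89134, p(46)=105558, p(47)=124754, p(48)=147273, p(49)=173525, p(50)=204226, p(51)=239943, p(52)=281589, p(53)=329931, p(54)=386155, p(55)=451276, p(56)=526823, p(57)=614154, p(58)=715220, p(59)=831820, p(60)=966467, p(61)=1121505, p(62)=1300156, p(63)=1505499, p(64)=1741630, p(65)=2012558, p(66)=2323520, p(67)=2679689, p(68)=3087735, p(69)=3554345, p(70)=4087968, p(71)=4697205, p(72)=5392783, p(73)=6185689, p(74)=7089500, p(75)=8118264, p(76)=9289091, p(77)=10619863, p(78)=12132164, p(79)=13848650, p(80)=15796476, p(81)=18004327, p(82)=20506255, p(83)=23338469, p(84)=26543660, p(85)=30167357, p(86)=34262962.
Final step: p(87) = p(86) + p(85) - p(82) - p(80) + p(75) + p(72) - p(65) - p(61) + p(52) + p(47) - p(36) - p(30) + p(17) + p(10)
= 34262962 + 30167357 - 20506255 - 15796476 + 8118264 + 5392783 - 2012558 - 1121505 + 281589 + 124754 - 17977 - 5604 + 297 + 42
= 38887673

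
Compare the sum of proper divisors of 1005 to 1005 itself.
deficient

Proper divisors of 1005: sum = 1 + 3 + 5 + 15 + 67 + 201 + 335 = 627
Since 627 < 1005, 1005 is deficient.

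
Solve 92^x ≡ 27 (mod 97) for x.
18

Baby-step giant-step with step n = ⌈√97⌉ = 10.
Baby steps 92^j mod 97 (j:value) for j=0..9: 0:1, 1:92, 2:25, 3:69, 4:43, 5:76, 6:8, 7:57, 8:6, 9:67.
Giant-step multiplier: 92^(-10) ≡ 92^(96-10) = 92^86 ≡ 11 (mod 97).
Giant steps γ_i = 27·11^i mod 97: γ_0=27, γ_1=6 (in table at j=8).
x = i·n + j = 1·10 + 8 = 18.
Check: 92^18 ≡ 27 (mod 97).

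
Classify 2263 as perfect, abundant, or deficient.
deficient

Proper divisors of 2263: sum = 1 + 31 + 73 = 105
Since 105 < 2263, 2263 is deficient.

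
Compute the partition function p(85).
30167357

p(n) counts ways to write n as a sum of positive integers (order ignored).
Euler's pentagonal recurrence: p(k) = p(k-1) + p(k-2) - p(k-5) - p(k-7) + p(k-12) + p(k-15) - ... (offsets j(3j∓1)/2, signs ++--, p(0)=1, p(<0)=0).
DP table for k = 0..84: p(0)=1, p(1)=1, p(2)=2, p(3)=3, p(4)=5, p(5)=7, p(6)=11, p(7)=15, p(8)=22, p(9)=30, p(10)=42, p(11)=56, p(12)=77, p(13)=101, p(14)=135, p(15)=176, p(16)=231, p(17)=297, p(18)=385, p(19)=490, p(20)=627, p(21)=792, p(22)=1002, p(23)=1255, p(24)=1575, p(25)=1958, p(26)=2436, p(27)=3010, p(28)=3718, p(29)=4565, p(30)=5604, p(31)=6842, p(32)=8349, p(33)=10143, p(34)=12310, p(35)=14883, p(36)=17977, p(37)=21637, p(38)=26015, p(39)=31185, p(40)=37338, p(41)=44583, p(42)=53174, p(43)=63261, p(44)=75175, p(45)=89134, p(46)=105558, p(47)=124754, p(48)=147273, p(49)=173525, p(50)=204226, p(51)=239943, p(52)=281589, p(53)=329931, p(54)=386155, p(55)=451276, p(56)=526823, p(57)=614154, p(58)=715220, p(59)=831820, p(60)=966467, p(61)=1121505, p(62)=1300156, p(63)=1505499, p(64)=1741630, p(65)=2012558, p(66)=2323520, p(67)=2679689, p(68)=3087735, p(69)=3554345, p(70)=4087968, p(71)=4697205, p(72)=5392783, p(73)=6185689, p(74)=7089500, p(75)=8118264, p(76)=9289091, p(77)=10619863, p(78)=12132164, p(79)=13848650, p(80)=15796476, p(81)=18004327, p(82)=20506255, p(83)=23338469, p(84)=26543660.
Final step: p(85) = p(84) + p(83) - p(80) - p(78) + p(73) + p(70) - p(63) - p(59) + p(50) + p(45) - p(34) - p(28) + p(15) + p(8)
= 26543660 + 23338469 - 15796476 - 12132164 + 6185689 + 4087968 - 1505499 - 831820 + 204226 + 89134 - 12310 - 3718 + 176 + 22
= 30167357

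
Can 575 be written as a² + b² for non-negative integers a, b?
Not possible

Factorization: 575 = 5^2 × 23
By Fermat: n is sum of two squares iff every prime p ≡ 3 (mod 4) appears to even power.
Prime(s) ≡ 3 (mod 4) with odd exponent: [(23, 1)]
Therefore 575 cannot be expressed as a² + b².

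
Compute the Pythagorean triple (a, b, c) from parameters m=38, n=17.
(1155, 1292, 1733)

Euclid's formula: a = m² - n², b = 2mn, c = m² + n²
m = 38, n = 17
a = 38² - 17² = 1444 - 289 = 1155
b = 2 × 38 × 17 = 1292
c = 38² + 17² = 1444 + 289 = 1733
Verification: 1155² + 1292² = 1334025 + 1669264 = 3003289 = 1733² ✓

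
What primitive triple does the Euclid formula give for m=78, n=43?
(4235, 6708, 7933)

Euclid's formula: a = m² - n², b = 2mn, c = m² + n²
m = 78, n = 43
a = 78² - 43² = 6084 - 1849 = 4235
b = 2 × 78 × 43 = 6708
c = 78² + 43² = 6084 + 1849 = 7933
Verification: 4235² + 6708² = 17935225 + 44997264 = 62932489 = 7933² ✓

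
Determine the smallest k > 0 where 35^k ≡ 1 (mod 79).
78

79 is prime, so ord(35) divides φ(79) = 78.
Divisors of 78: 1, 2, 3, 6, 13, 26, 39, 78.
Repeated squaring: 35^1 ≡ 35, 35^2 ≡ 40, 35^4 ≡ 20, 35^8 ≡ 5, 35^16 ≡ 25, 35^32 ≡ 72, 35^64 ≡ 49 (mod 79).
Test 35^d mod 79 for each divisor d in increasing order:
35^1 ≡ 35
35^2 ≡ 40
35^3 = 35^2·35^1 ≡ 57
35^6 = 35^4·35^2 ≡ 10
35^13 = 35^8·35^4·35^1 ≡ 24
35^26 = 35^16·35^8·35^2 ≡ 23
35^39 = 35^32·35^4·35^2·35^1 ≡ 78
35^78 = 35^64·35^8·35^4·35^2 ≡ 1  ← first divisor giving 1
The order is 78.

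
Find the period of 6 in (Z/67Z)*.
33

67 is prime, so ord(6) divides φ(67) = 66.
Divisors of 66: 1, 2, 3, 6, 11, 22, 33, 66.
Repeated squaring: 6^1 ≡ 6, 6^2 ≡ 36, 6^4 ≡ 23, 6^8 ≡ 60, 6^16 ≡ 49, 6^32 ≡ 56, 6^64 ≡ 54 (mod 67).
Test 6^d mod 67 for each divisor d in increasing order:
6^1 ≡ 6
6^2 ≡ 36
6^3 = 6^2·6^1 ≡ 15
6^6 = 6^4·6^2 ≡ 24
6^11 = 6^8·6^2·6^1 ≡ 29
6^22 = 6^16·6^4·6^2 ≡ 37
6^33 = 6^32·6^1 ≡ 1  ← first divisor giving 1
The order is 33.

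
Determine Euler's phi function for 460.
176

460 = 2^2 × 5 × 23
φ(n) = n × ∏(1 - 1/p) for each prime p dividing n
φ(460) = 460 × (1 - 1/2) × (1 - 1/5) × (1 - 1/23) = 176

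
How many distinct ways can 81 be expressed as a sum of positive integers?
18004327

p(n) counts ways to write n as a sum of positive integers (order ignored).
Euler's pentagonal recurrence: p(k) = p(k-1) + p(k-2) - p(k-5) - p(k-7) + p(k-12) + p(k-15) - ... (offsets j(3j∓1)/2, signs ++--, p(0)=1, p(<0)=0).
DP table for k = 0..80: p(0)=1, p(1)=1, p(2)=2, p(3)=3, p(4)=5, p(5)=7, p(6)=11, p(7)=15, p(8)=22, p(9)=30, p(10)=42, p(11)=56, p(12)=77, p(13)=101, p(14)=135, p(15)=176, p(16)=231, p(17)=297, p(18)=385, p(19)=490, p(20)=627, p(21)=792, p(22)=1002, p(23)=1255, p(24)=1575, p(25)=1958, p(26)=2436, p(27)=3010, p(28)=3718, p(29)=4565, p(30)=5604, p(31)=6842, p(32)=8349, p(33)=10143, p(34)=12310, p(35)=14883, p(36)=17977, p(37)=21637, p(38)=26015, p(39)=31185, p(40)=37338, p(41)=44583, p(42)=53174, p(43)=63261, p(44)=75175, p(45)=89134, p(46)=105558, p(47)=124754, p(48)=147273, p(49)=173525, p(50)=204226, p(51)=239943, p(52)=281589, p(53)=329931, p(54)=386155, p(55)=451276, p(56)=526823, p(57)=614154, p(58)=715220, p(59)=831820, p(60)=966467, p(61)=1121505, p(62)=1300156, p(63)=1505499, p(64)=1741630, p(65)=2012558, p(66)=2323520, p(67)=2679689, p(68)=3087735, p(69)=3554345, p(70)=4087968, p(71)=4697205, p(72)=5392783, p(73)=6185689, p(74)=7089500, p(75)=8118264, p(76)=9289091, p(77)=10619863, p(78)=12132164, p(79)=13848650, p(80)=15796476.
Final step: p(81) = p(80) + p(79) - p(76) - p(74) + p(69) + p(66) - p(59) - p(55) + p(46) + p(41) - p(30) - p(24) + p(11) + p(4)
= 15796476 + 13848650 - 9289091 - 7089500 + 3554345 + 2323520 - 831820 - 451276 + 105558 + 44583 - 5604 - 1575 + 56 + 5
= 18004327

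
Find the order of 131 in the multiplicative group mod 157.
156

157 is prime, so ord(131) divides φ(157) = 156.
Divisors of 156: 1, 2, 3, 4, 6, 12, 13, 26, 39, 52, 78, 156.
Repeated squaring: 131^1 ≡ 131, 131^2 ≡ 48, 131^4 ≡ 106, 131^8 ≡ 89, 131^16 ≡ 71, 131^32 ≡ 17, 131^64 ≡ 132, 131^128 ≡ 154 (mod 157).
Test 131^d mod 157 for each divisor d in increasing order:
131^1 ≡ 131
131^2 ≡ 48
131^3 = 131^2·131^1 ≡ 8
131^4 ≡ 106
131^6 = 131^4·131^2 ≡ 64
131^12 = 131^8·131^4 ≡ 14
131^13 = 131^8·131^4·131^1 ≡ 107
131^26 = 131^16·131^8·131^2 ≡ 145
131^39 = 131^32·131^4·131^2·131^1 ≡ 129
131^52 = 131^32·131^16·131^4 ≡ 144
131^78 = 131^64·131^8·131^4·131^2 ≡ 156
131^156 = 131^128·131^16·131^8·131^4 ≡ 1  ← first divisor giving 1
The order is 156.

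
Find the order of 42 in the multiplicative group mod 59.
58

59 is prime, so ord(42) divides φ(59) = 58.
Divisors of 58: 1, 2, 29, 58.
Repeated squaring: 42^1 ≡ 42, 42^2 ≡ 53, 42^4 ≡ 36, 42^8 ≡ 57, 42^16 ≡ 4, 42^32 ≡ 16 (mod 59).
Test 42^d mod 59 for each divisor d in increasing order:
42^1 ≡ 42
42^2 ≡ 53
42^29 = 42^16·42^8·42^4·42^1 ≡ 58
42^58 = 42^32·42^16·42^8·42^2 ≡ 1  ← first divisor giving 1
The order is 58.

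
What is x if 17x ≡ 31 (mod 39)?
x ≡ 11 (mod 39)

gcd(17, 39) = 1, which divides 31, so solutions exist.
Find 17^(-1) mod 39 by the extended Euclidean algorithm:
39 = 2 × 17 + 5  ⟹  5 = (1)·39 + (-2)·17
17 = 3 × 5 + 2  ⟹  2 = (-3)·39 + (7)·17
5 = 2 × 2 + 1  ⟹  1 = (7)·39 + (-16)·17
So (-16)·17 ≡ 1 (mod 39), i.e. 17^(-1) ≡ -16 ≡ 23 (mod 39).
x ≡ 23 × 31 = 713 ≡ 11 (mod 39).
Check: 17 × 11 = 187 ≡ 31 (mod 39).
Unique solution: x ≡ 11 (mod 39)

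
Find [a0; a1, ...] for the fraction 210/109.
[1; 1, 12, 1, 1, 1, 2]

Euclidean algorithm steps:
210 = 1 × 109 + 101
109 = 1 × 101 + 8
101 = 12 × 8 + 5
8 = 1 × 5 + 3
5 = 1 × 3 + 2
3 = 1 × 2 + 1
2 = 2 × 1 + 0
Continued fraction: [1; 1, 12, 1, 1, 1, 2]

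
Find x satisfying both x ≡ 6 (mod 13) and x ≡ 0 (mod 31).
279

Using Chinese Remainder Theorem:
M = 13 × 31 = 403
M1 = 31, M2 = 13
y1 = 31^(-1) mod 13 = 8
y2 = 13^(-1) mod 31 = 12
x = (6×31×8 + 0×13×12) mod 403 = 279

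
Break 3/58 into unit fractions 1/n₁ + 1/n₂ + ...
1/20 + 1/580

Greedy algorithm:
3/58: ceiling(58/3) = 20, use 1/20
1/580: ceiling(580/1) = 580, use 1/580
Result: 3/58 = 1/20 + 1/580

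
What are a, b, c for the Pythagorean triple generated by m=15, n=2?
(221, 60, 229)

Euclid's formula: a = m² - n², b = 2mn, c = m² + n²
m = 15, n = 2
a = 15² - 2² = 225 - 4 = 221
b = 2 × 15 × 2 = 60
c = 15² + 2² = 225 + 4 = 229
Verification: 221² + 60² = 48841 + 3600 = 52441 = 229² ✓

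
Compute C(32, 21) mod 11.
2

Using Lucas' theorem:
Write n=32 and k=21 in base 11:
n in base 11: [2, 10]
k in base 11: [1, 10]
C(32,21) mod 11 = ∏ C(n_i, k_i) mod 11
Digit binomials (mod 11): C(2,1) = 2; C(10,10) = 1
Product: 2 × 1 = 2 ≡ 2 (mod 11)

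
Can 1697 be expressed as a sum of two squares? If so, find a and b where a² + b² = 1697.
4² + 41² (a=4, b=41)

Factorization: 1697 = 1697
By Fermat: n is sum of two squares iff every prime p ≡ 3 (mod 4) appears to even power.
All primes ≡ 3 (mod 4) appear to even power.
Search a = 0, 1, 2, … for 1697 - a² a perfect square: first hit at a = 4: 1697 - 16 = 1681 = 41².
1697 = 4² + 41² = 16 + 1681 ✓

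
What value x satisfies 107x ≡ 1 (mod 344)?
299

gcd(107, 344) = 1, so the inverse exists.
Extended Euclidean algorithm on (344, 107):
344 = 3 × 107 + 23  ⟹  23 = (1)·344 + (-3)·107
107 = 4 × 23 + 15  ⟹  15 = (-4)·344 + (13)·107
23 = 1 × 15 + 8  ⟹  8 = (5)·344 + (-16)·107
15 = 1 × 8 + 7  ⟹  7 = (-9)·344 + (29)·107
8 = 1 × 7 + 1  ⟹  1 = (14)·344 + (-45)·107
So (-45)·107 ≡ 1 (mod 344), i.e. 107^(-1) ≡ -45 ≡ 299 (mod 344).
Check: 107 × 299 = 31993 ≡ 1 (mod 344)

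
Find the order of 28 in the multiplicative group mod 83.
41

83 is prime, so ord(28) divides φ(83) = 82.
Divisors of 82: 1, 2, 41, 82.
Repeated squaring: 28^1 ≡ 28, 28^2 ≡ 37, 28^4 ≡ 41, 28^8 ≡ 21, 28^16 ≡ 26, 28^32 ≡ 12, 28^64 ≡ 61 (mod 83).
Test 28^d mod 83 for each divisor d in increasing order:
28^1 ≡ 28
28^2 ≡ 37
28^41 = 28^32·28^8·28^1 ≡ 1  ← first divisor giving 1
The order is 41.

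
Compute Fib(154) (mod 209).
36

Matrix identity: Q^n = [[F_(n+1), F_n], [F_n, F_(n-1)]] with Q = [[1,1],[1,0]].
n = 154 = 10011010₂. Square-and-multiply, entries mod 209:
Q^1 = [[1,1],[1,0]]
Q^2 = (Q^1)² = [[2,1],[1,1]]
Q^4 = (Q^2)² = [[5,3],[3,2]]
Q^9 = (Q^4)²·Q = [[55,34],[34,21]]
Q^19 = (Q^9)²·Q = [[77,1],[1,76]]
Q^38 = (Q^19)² = [[78,153],[153,134]]
Q^77 = (Q^38)²·Q = [[65,24],[24,41]]
Q^154 = (Q^77)² = [[203,36],[36,167]]
F_154 mod 209 = Q^154[0][1] = 36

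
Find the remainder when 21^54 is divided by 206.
9

Repeated squaring. Binary of 54 = 110110.
21^1 ≡ 21 (mod 206); 21^2 ≡ 29 (mod 206); 21^4 ≡ 17 (mod 206); 21^8 ≡ 83 (mod 206); 21^16 ≡ 91 (mod 206); 21^32 ≡ 41 (mod 206)
21^54 = 21^2 × 21^4 × 21^16 × 21^32 ≡ 9 (mod 206)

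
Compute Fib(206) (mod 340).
13

Matrix identity: Q^n = [[F_(n+1), F_n], [F_n, F_(n-1)]] with Q = [[1,1],[1,0]].
n = 206 = 11001110₂. Square-and-multiply, entries mod 340:
Q^1 = [[1,1],[1,0]]
Q^3 = (Q^1)²·Q = [[3,2],[2,1]]
Q^6 = (Q^3)² = [[13,8],[8,5]]
Q^12 = (Q^6)² = [[233,144],[144,89]]
Q^25 = (Q^12)²·Q = [[13,225],[225,128]]
Q^51 = (Q^25)²·Q = [[239,134],[134,105]]
Q^103 = (Q^51)²·Q = [[133,277],[277,196]]
Q^206 = (Q^103)² = [[238,13],[13,225]]
F_206 mod 340 = Q^206[0][1] = 13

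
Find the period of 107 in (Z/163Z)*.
162

163 is prime, so ord(107) divides φ(163) = 162.
Divisors of 162: 1, 2, 3, 6, 9, 18, 27, 54, 81, 162.
Repeated squaring: 107^1 ≡ 107, 107^2 ≡ 39, 107^4 ≡ 54, 107^8 ≡ 145, 107^16 ≡ 161, 107^32 ≡ 4, 107^64 ≡ 16, 107^128 ≡ 93 (mod 163).
Test 107^d mod 163 for each divisor d in increasing order:
107^1 ≡ 107
107^2 ≡ 39
107^3 = 107^2·107^1 ≡ 98
107^6 = 107^4·107^2 ≡ 150
107^9 = 107^8·107^1 ≡ 30
107^18 = 107^16·107^2 ≡ 85
107^27 = 107^16·107^8·107^2·107^1 ≡ 105
107^54 = 107^32·107^16·107^4·107^2 ≡ 104
107^81 = 107^64·107^16·107^1 ≡ 162
107^162 = 107^128·107^32·107^2 ≡ 1  ← first divisor giving 1
The order is 162.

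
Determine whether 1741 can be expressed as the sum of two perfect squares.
29² + 30² (a=29, b=30)

Factorization: 1741 = 1741
By Fermat: n is sum of two squares iff every prime p ≡ 3 (mod 4) appears to even power.
All primes ≡ 3 (mod 4) appear to even power.
Search a = 0, 1, 2, … for 1741 - a² a perfect square: first hit at a = 29: 1741 - 841 = 900 = 30².
1741 = 29² + 30² = 841 + 900 ✓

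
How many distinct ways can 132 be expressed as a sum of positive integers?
6620830889

p(n) counts ways to write n as a sum of positive integers (order ignored).
Euler's pentagonal recurrence: p(k) = p(k-1) + p(k-2) - p(k-5) - p(k-7) + p(k-12) + p(k-15) - ... (offsets j(3j∓1)/2, signs ++--, p(0)=1, p(<0)=0).
DP table for k = 0..131: p(0)=1, p(1)=1, p(2)=2, p(3)=3, p(4)=5, p(5)=7, p(6)=11, p(7)=15, p(8)=22, p(9)=30, p(10)=42, p(11)=56, p(12)=77, p(13)=101, p(14)=135, p(15)=176, p(16)=231, p(17)=297, p(18)=385, p(19)=490, p(20)=627, p(21)=792, p(22)=1002, p(23)=1255, p(24)=1575, p(25)=1958, p(26)=2436, p(27)=3010, p(28)=3718, p(29)=4565, p(30)=5604, p(31)=6842, p(32)=8349, p(33)=10143, p(34)=12310, p(35)=14883, p(36)=17977, p(37)=21637, p(38)=26015, p(39)=31185, p(40)=37338, p(41)=44583, p(42)=53174, p(43)=63261, p(44)=75175, p(45)=89134, p(46)=105558, p(47)=124754, p(48)=147273, p(49)=173525, p(50)=204226, p(51)=239943, p(52)=281589, p(53)=329931, p(54)=386155, p(55)=451276, p(56)=526823, p(57)=614154, p(58)=715220, p(59)=831820, p(60)=966467, p(61)=1121505, p(62)=1300156, p(63)=1505499, p(64)=1741630, p(65)=2012558, p(66)=2323520, p(67)=2679689, p(68)=3087735, p(69)=3554345, p(70)=4087968, p(71)=4697205, p(72)=5392783, p(73)=6185689, p(74)=7089500, p(75)=8118264, p(76)=9289091, p(77)=10619863, p(78)=12132164, p(79)=13848650, p(80)=15796476, p(81)=18004327, p(82)=20506255, p(83)=23338469, p(84)=26543660, p(85)=30167357, p(86)=34262962, p(87)=38887673, p(88)=44108109, p(89)=49995925, p(90)=56634173, p(91)=64112359, p(92)=72533807, p(93)=82010177, p(94)=92669720, p(95)=104651419, p(96)=118114304, p(97)=133230930, p(98)=150198136, p(99)=169229875, p(100)=190569292, p(101)=214481126, p(102)=241265379, p(103)=271248950, p(104)=304801365, p(105)=342325709, p(106)=384276336, p(107)=431149389, p(108)=483502844, p(109)=541946240, p(110)=607163746, p(111)=679903203, p(112)=761002156, p(113)=851376628, p(114)=952050665, p(115)=1064144451, p(116)=1188908248, p(117)=1327710076, p(118)=1482074143, p(119)=1653668665, p(120)=1844349560, p(121)=2056148051, p(122)=2291320912, p(123)=2552338241, p(124)=2841940500, p(125)=3163127352, p(126)=3519222692, p(127)=3913864295, p(128)=4351078600, p(129)=4835271870, p(130)=5371315400, p(131)=5964539504.
Final step: p(132) = p(131) + p(130) - p(127) - p(125) + p(120) + p(117) - p(110) - p(106) + p(97) + p(92) - p(81) - p(75) + p(62) + p(55) - p(40) - p(32) + p(15) + p(6)
= 5964539504 + 5371315400 - 3913864295 - 3163127352 + 1844349560 + 1327710076 - 607163746 - 384276336 + 133230930 + 72533807 - 18004327 - 8118264 + 1300156 + 451276 - 37338 - 8349 + 176 + 11
= 6620830889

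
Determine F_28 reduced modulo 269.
122

Matrix identity: Q^n = [[F_(n+1), F_n], [F_n, F_(n-1)]] with Q = [[1,1],[1,0]].
n = 28 = 11100₂. Square-and-multiply, entries mod 269:
Q^1 = [[1,1],[1,0]]
Q^3 = (Q^1)²·Q = [[3,2],[2,1]]
Q^7 = (Q^3)²·Q = [[21,13],[13,8]]
Q^14 = (Q^7)² = [[72,108],[108,233]]
Q^28 = (Q^14)² = [[170,122],[122,48]]
F_28 mod 269 = Q^28[0][1] = 122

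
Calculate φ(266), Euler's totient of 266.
108

266 = 2 × 7 × 19
φ(n) = n × ∏(1 - 1/p) for each prime p dividing n
φ(266) = 266 × (1 - 1/2) × (1 - 1/7) × (1 - 1/19) = 108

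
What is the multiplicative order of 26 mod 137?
136

137 is prime, so ord(26) divides φ(137) = 136.
Divisors of 136: 1, 2, 4, 8, 17, 34, 68, 136.
Repeated squaring: 26^1 ≡ 26, 26^2 ≡ 128, 26^4 ≡ 81, 26^8 ≡ 122, 26^16 ≡ 88, 26^32 ≡ 72, 26^64 ≡ 115, 26^128 ≡ 73 (mod 137).
Test 26^d mod 137 for each divisor d in increasing order:
26^1 ≡ 26
26^2 ≡ 128
26^4 ≡ 81
26^8 ≡ 122
26^17 = 26^16·26^1 ≡ 96
26^34 = 26^32·26^2 ≡ 37
26^68 = 26^64·26^4 ≡ 136
26^136 = 26^128·26^8 ≡ 1  ← first divisor giving 1
The order is 136.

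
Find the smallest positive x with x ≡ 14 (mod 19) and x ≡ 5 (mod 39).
356

Using Chinese Remainder Theorem:
M = 19 × 39 = 741
M1 = 39, M2 = 19
y1 = 39^(-1) mod 19 = 1
y2 = 19^(-1) mod 39 = 37
x = (14×39×1 + 5×19×37) mod 741 = 356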